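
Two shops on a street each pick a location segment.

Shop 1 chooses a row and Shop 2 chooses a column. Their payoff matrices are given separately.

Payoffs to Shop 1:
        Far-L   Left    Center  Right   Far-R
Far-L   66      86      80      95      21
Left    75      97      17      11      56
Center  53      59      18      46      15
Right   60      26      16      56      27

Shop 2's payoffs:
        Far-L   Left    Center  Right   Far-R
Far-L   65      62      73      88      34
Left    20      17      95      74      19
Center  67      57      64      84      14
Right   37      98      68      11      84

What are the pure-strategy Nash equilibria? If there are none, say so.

Pure NE: (Far-L, Right)

Shop 1 against Far-L: payoffs 66, 75, 53, 60 → best response Left.
Shop 1 against Left: payoffs 86, 97, 59, 26 → best response Left.
Shop 1 against Center: payoffs 80, 17, 18, 16 → best response Far-L.
Shop 1 against Right: payoffs 95, 11, 46, 56 → best response Far-L.
Shop 1 against Far-R: payoffs 21, 56, 15, 27 → best response Left.
Shop 2 against Far-L: payoffs 65, 62, 73, 88, 34 → best response Right.
Shop 2 against Left: payoffs 20, 17, 95, 74, 19 → best response Center.
Shop 2 against Center: payoffs 67, 57, 64, 84, 14 → best response Right.
Shop 2 against Right: payoffs 37, 98, 68, 11, 84 → best response Left.
Mutual best responses: (Far-L, Right).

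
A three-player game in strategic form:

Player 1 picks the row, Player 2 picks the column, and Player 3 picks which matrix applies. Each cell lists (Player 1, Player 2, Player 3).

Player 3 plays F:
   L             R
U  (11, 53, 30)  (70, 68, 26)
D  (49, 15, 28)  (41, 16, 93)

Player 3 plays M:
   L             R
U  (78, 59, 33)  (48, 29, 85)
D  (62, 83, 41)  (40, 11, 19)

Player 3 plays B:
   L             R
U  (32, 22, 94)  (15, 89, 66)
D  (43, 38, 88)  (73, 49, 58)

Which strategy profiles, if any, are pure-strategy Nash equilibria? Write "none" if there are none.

none

(U, L, F): Player 1 can switch to D (11 → 49). Not NE.
(U, L, M): Player 3 can switch to B (33 → 94). Not NE.
(U, L, B): Player 1 can switch to D (32 → 43). Not NE.
(U, R, F): Player 3 can switch to M (26 → 85). Not NE.
(U, R, M): Player 2 can switch to L (29 → 59). Not NE.
(U, R, B): Player 1 can switch to D (15 → 73). Not NE.
(D, L, F): Player 2 can switch to R (15 → 16). Not NE.
(D, L, M): Player 1 can switch to U (62 → 78). Not NE.
(D, L, B): Player 2 can switch to R (38 → 49). Not NE.
(D, R, F): Player 1 can switch to U (41 → 70). Not NE.
(D, R, M): Player 1 can switch to U (40 → 48). Not NE.
(D, R, B): Player 3 can switch to F (58 → 93). Not NE.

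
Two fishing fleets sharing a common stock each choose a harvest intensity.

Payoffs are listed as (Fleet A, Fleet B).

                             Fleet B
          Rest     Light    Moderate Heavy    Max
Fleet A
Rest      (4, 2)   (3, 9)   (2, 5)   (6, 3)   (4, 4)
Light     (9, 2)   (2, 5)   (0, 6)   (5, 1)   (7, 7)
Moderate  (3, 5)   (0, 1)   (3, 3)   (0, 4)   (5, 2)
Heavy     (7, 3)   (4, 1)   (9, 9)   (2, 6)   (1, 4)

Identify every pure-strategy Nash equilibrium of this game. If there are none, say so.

Fleet A against Rest: payoffs 4, 9, 3, 7 → best response Light.
Fleet A against Light: payoffs 3, 2, 0, 4 → best response Heavy.
Fleet A against Moderate: payoffs 2, 0, 3, 9 → best response Heavy.
Fleet A against Heavy: payoffs 6, 5, 0, 2 → best response Rest.
Fleet A against Max: payoffs 4, 7, 5, 1 → best response Light.
Fleet B against Rest: payoffs 2, 9, 5, 3, 4 → best response Light.
Fleet B against Light: payoffs 2, 5, 6, 1, 7 → best response Max.
Fleet B against Moderate: payoffs 5, 1, 3, 4, 2 → best response Rest.
Fleet B against Heavy: payoffs 3, 1, 9, 6, 4 → best response Moderate.
Mutual best responses: (Light, Max); (Heavy, Moderate).

The pure Nash equilibria are (Light, Max) and (Heavy, Moderate).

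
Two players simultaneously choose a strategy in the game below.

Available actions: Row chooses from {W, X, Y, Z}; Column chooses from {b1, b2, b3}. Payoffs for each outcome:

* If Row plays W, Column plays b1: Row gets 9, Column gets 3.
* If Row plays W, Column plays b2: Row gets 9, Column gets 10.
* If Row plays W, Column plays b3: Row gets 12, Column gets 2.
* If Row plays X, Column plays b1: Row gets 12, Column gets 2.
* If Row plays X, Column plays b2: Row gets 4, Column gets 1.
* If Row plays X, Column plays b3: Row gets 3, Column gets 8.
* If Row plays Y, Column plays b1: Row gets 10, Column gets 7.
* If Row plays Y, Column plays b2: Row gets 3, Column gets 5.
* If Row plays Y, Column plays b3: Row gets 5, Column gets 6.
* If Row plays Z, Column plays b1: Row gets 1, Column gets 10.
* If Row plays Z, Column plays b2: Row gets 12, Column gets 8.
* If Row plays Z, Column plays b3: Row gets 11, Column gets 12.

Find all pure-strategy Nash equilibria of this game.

There is no pure-strategy Nash equilibrium.

Mark each player's best response to every combination of opponents' strategies; a profile where every player is best-responding is a pure Nash equilibrium.
Row against b1: payoffs 9, 12, 10, 1 → best response X.
Row against b2: payoffs 9, 4, 3, 12 → best response Z.
Row against b3: payoffs 12, 3, 5, 11 → best response W.
Column against W: payoffs 3, 10, 2 → best response b2.
Column against X: payoffs 2, 1, 8 → best response b3.
Column against Y: payoffs 7, 5, 6 → best response b1.
Column against Z: payoffs 10, 8, 12 → best response b3.
No profile is a mutual best response for all players.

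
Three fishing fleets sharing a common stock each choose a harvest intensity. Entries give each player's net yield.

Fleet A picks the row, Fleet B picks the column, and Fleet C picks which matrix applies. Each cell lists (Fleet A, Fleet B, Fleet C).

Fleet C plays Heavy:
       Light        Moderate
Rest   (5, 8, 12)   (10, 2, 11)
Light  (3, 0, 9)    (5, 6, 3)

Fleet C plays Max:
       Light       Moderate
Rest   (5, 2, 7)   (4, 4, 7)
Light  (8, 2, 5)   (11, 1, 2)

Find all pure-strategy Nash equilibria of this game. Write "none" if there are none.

Mark each player's best response to every combination of opponents' strategies; a profile where every player is best-responding is a pure Nash equilibrium.
Fleet A against (Light, Heavy): payoffs 5, 3 → best response Rest.
Fleet A against (Light, Max): payoffs 5, 8 → best response Light.
Fleet A against (Moderate, Heavy): payoffs 10, 5 → best response Rest.
Fleet A against (Moderate, Max): payoffs 4, 11 → best response Light.
Fleet B against (Rest, Heavy): payoffs 8, 2 → best response Light.
Fleet B against (Rest, Max): payoffs 2, 4 → best response Moderate.
Fleet B against (Light, Heavy): payoffs 0, 6 → best response Moderate.
Fleet B against (Light, Max): payoffs 2, 1 → best response Light.
Fleet C against (Rest, Light): payoffs 12, 7 → best response Heavy.
Fleet C against (Rest, Moderate): payoffs 11, 7 → best response Heavy.
Fleet C against (Light, Light): payoffs 9, 5 → best response Heavy.
Fleet C against (Light, Moderate): payoffs 3, 2 → best response Heavy.
Mutual best responses: (Rest, Light, Heavy).

The unique pure-strategy Nash equilibrium is (Rest, Light, Heavy).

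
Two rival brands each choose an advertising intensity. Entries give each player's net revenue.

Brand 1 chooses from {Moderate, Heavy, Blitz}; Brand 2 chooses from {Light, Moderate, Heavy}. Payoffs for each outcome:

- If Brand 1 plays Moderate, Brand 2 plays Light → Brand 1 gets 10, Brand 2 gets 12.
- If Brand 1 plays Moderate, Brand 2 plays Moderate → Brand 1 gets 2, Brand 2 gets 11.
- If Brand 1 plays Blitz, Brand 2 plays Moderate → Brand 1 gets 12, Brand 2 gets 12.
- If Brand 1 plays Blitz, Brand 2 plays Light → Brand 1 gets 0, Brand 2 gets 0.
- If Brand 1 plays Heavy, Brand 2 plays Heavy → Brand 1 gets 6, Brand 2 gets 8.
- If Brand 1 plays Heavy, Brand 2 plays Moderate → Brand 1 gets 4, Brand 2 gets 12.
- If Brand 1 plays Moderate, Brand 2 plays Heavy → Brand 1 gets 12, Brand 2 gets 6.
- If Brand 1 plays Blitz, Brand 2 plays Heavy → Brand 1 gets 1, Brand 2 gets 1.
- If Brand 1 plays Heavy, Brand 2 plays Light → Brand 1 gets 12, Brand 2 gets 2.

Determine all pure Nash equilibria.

(Blitz, Moderate)

Check each profile: it is a Nash equilibrium iff no player can strictly gain by switching unilaterally.
(Moderate, Light): Brand 1 can switch to Heavy (10 → 12). Not NE.
(Moderate, Moderate): Brand 1 can switch to Heavy (2 → 4). Not NE.
(Moderate, Heavy): Brand 2 can switch to Light (6 → 12). Not NE.
(Heavy, Light): Brand 2 can switch to Moderate (2 → 12). Not NE.
(Heavy, Moderate): Brand 1 can switch to Blitz (4 → 12). Not NE.
(Heavy, Heavy): Brand 1 can switch to Moderate (6 → 12). Not NE.
(Blitz, Light): Brand 1 can switch to Moderate (0 → 10). Not NE.
(Blitz, Moderate): Brand 1 gets 12, best alternative 4; Brand 2 gets 12, best alternative 1. No profitable deviation — NE.
(Blitz, Heavy): Brand 1 can switch to Moderate (1 → 12). Not NE.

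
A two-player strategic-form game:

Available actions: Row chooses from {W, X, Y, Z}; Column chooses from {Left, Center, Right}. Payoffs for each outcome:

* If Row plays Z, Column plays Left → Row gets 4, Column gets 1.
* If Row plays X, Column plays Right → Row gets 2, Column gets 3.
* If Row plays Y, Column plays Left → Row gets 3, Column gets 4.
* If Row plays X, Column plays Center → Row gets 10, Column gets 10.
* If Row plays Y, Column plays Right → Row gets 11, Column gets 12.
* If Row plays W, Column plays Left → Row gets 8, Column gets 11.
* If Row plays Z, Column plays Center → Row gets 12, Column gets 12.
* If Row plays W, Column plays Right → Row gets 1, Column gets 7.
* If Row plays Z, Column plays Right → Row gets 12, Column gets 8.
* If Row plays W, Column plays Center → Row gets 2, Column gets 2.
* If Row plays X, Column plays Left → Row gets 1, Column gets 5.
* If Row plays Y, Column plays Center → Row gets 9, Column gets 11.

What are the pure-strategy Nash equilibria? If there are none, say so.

(W, Left): Row gets 8, best alternative 4; Column gets 11, best alternative 7. No profitable deviation — NE.
(W, Center): Row can switch to X (2 → 10). Not NE.
(W, Right): Row can switch to X (1 → 2). Not NE.
(X, Left): Row can switch to W (1 → 8). Not NE.
(X, Center): Row can switch to Z (10 → 12). Not NE.
(X, Right): Row can switch to Y (2 → 11). Not NE.
(Y, Left): Row can switch to W (3 → 8). Not NE.
(Y, Center): Row can switch to X (9 → 10). Not NE.
(Y, Right): Row can switch to Z (11 → 12). Not NE.
(Z, Center): Row gets 12, best alternative 10; Column gets 12, best alternative 8. No profitable deviation — NE.
(The remaining 2 profiles each have a profitable deviation by the same check.)

Pure-strategy Nash equilibria: (W, Left) and (Z, Center)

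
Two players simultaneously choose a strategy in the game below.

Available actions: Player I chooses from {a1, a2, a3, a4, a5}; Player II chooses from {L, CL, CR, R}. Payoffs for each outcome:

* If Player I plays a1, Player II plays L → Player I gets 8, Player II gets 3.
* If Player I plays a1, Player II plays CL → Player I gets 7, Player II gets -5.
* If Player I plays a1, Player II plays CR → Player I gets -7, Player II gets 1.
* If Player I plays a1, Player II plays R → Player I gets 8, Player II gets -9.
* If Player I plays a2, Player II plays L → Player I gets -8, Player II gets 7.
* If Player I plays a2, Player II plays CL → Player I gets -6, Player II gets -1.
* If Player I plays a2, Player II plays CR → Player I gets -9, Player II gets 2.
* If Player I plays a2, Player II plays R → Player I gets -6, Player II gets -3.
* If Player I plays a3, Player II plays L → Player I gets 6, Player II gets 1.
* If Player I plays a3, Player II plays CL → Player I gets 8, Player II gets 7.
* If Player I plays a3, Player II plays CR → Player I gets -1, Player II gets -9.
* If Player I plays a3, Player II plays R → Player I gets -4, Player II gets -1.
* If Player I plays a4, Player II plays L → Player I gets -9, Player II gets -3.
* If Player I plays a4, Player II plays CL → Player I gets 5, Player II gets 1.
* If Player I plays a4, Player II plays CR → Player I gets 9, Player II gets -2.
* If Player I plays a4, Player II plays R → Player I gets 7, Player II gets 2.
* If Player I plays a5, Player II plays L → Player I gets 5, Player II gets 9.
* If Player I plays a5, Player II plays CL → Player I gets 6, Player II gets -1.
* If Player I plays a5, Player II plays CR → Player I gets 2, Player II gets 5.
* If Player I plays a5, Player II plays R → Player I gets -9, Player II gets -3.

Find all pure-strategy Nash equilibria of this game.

Pure-strategy Nash equilibria: (a1, L), (a3, CL)

Player I against L: payoffs 8, -8, 6, -9, 5 → best response a1.
Player I against CL: payoffs 7, -6, 8, 5, 6 → best response a3.
Player I against CR: payoffs -7, -9, -1, 9, 2 → best response a4.
Player I against R: payoffs 8, -6, -4, 7, -9 → best response a1.
Player II against a1: payoffs 3, -5, 1, -9 → best response L.
Player II against a2: payoffs 7, -1, 2, -3 → best response L.
Player II against a3: payoffs 1, 7, -9, -1 → best response CL.
Player II against a4: payoffs -3, 1, -2, 2 → best response R.
Player II against a5: payoffs 9, -1, 5, -3 → best response L.
Mutual best responses: (a1, L); (a3, CL).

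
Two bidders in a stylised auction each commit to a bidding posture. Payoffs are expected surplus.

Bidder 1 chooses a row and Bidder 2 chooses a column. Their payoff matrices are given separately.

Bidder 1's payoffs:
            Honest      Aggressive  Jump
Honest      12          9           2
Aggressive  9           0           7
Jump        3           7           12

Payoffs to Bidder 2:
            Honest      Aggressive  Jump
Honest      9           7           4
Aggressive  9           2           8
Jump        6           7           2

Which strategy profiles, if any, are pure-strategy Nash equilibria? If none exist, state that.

The unique pure-strategy Nash equilibrium is (Honest, Honest).

(Honest, Honest): Bidder 1 gets 12, best alternative 9; Bidder 2 gets 9, best alternative 7. No profitable deviation — NE.
(Honest, Aggressive): Bidder 2 can switch to Honest (7 → 9). Not NE.
(Honest, Jump): Bidder 1 can switch to Aggressive (2 → 7). Not NE.
(Aggressive, Honest): Bidder 1 can switch to Honest (9 → 12). Not NE.
(Aggressive, Aggressive): Bidder 1 can switch to Honest (0 → 9). Not NE.
(Aggressive, Jump): Bidder 1 can switch to Jump (7 → 12). Not NE.
(Jump, Honest): Bidder 1 can switch to Honest (3 → 12). Not NE.
(Jump, Aggressive): Bidder 1 can switch to Honest (7 → 9). Not NE.
(Jump, Jump): Bidder 2 can switch to Honest (2 → 6). Not NE.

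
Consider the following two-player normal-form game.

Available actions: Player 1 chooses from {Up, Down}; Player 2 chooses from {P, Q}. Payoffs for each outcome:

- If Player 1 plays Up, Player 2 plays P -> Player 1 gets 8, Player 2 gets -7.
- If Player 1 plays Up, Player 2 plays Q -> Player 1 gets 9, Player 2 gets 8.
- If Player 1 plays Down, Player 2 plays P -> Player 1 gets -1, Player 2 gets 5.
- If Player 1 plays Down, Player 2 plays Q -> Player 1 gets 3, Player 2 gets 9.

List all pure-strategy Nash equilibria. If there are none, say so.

Player 1 against P: payoffs 8, -1 → best response Up.
Player 1 against Q: payoffs 9, 3 → best response Up.
Player 2 against Up: payoffs -7, 8 → best response Q.
Player 2 against Down: payoffs 5, 9 → best response Q.
Mutual best responses: (Up, Q).

(Up, Q)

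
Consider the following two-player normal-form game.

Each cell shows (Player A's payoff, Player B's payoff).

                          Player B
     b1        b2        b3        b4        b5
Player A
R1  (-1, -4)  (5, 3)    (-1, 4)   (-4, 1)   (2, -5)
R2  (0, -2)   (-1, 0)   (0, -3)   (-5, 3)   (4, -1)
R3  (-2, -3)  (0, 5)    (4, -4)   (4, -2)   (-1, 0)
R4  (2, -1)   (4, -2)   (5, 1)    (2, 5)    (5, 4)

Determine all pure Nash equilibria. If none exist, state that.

Player A against b1: payoffs -1, 0, -2, 2 → best response R4.
Player A against b2: payoffs 5, -1, 0, 4 → best response R1.
Player A against b3: payoffs -1, 0, 4, 5 → best response R4.
Player A against b4: payoffs -4, -5, 4, 2 → best response R3.
Player A against b5: payoffs 2, 4, -1, 5 → best response R4.
Player B against R1: payoffs -4, 3, 4, 1, -5 → best response b3.
Player B against R2: payoffs -2, 0, -3, 3, -1 → best response b4.
Player B against R3: payoffs -3, 5, -4, -2, 0 → best response b2.
Player B against R4: payoffs -1, -2, 1, 5, 4 → best response b4.
No profile is a mutual best response for all players.

This game has no pure Nash equilibrium.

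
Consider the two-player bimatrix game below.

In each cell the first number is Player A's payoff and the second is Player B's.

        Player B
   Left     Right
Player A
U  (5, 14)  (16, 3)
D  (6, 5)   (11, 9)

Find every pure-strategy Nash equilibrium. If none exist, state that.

This game has no pure Nash equilibrium.

Mark each player's best response to every combination of opponents' strategies; a profile where every player is best-responding is a pure Nash equilibrium.
Player A against Left: payoffs 5, 6 → best response D.
Player A against Right: payoffs 16, 11 → best response U.
Player B against U: payoffs 14, 3 → best response Left.
Player B against D: payoffs 5, 9 → best response Right.
No profile is a mutual best response for all players.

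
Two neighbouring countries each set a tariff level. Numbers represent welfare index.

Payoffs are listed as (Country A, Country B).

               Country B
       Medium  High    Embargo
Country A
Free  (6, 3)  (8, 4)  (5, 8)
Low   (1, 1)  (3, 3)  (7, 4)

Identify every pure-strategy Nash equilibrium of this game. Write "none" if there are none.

The unique pure-strategy Nash equilibrium is (Low, Embargo).

(Free, Medium): Country B can switch to High (3 → 4). Not NE.
(Free, High): Country B can switch to Embargo (4 → 8). Not NE.
(Free, Embargo): Country A can switch to Low (5 → 7). Not NE.
(Low, Medium): Country A can switch to Free (1 → 6). Not NE.
(Low, High): Country A can switch to Free (3 → 8). Not NE.
(Low, Embargo): Country A gets 7, best alternative 5; Country B gets 4, best alternative 3. No profitable deviation — NE.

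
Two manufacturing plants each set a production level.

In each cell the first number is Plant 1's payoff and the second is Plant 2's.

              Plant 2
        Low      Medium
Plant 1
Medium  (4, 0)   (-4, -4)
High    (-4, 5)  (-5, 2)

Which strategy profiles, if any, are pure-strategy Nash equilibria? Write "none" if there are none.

Mark each player's best response to every combination of opponents' strategies; a profile where every player is best-responding is a pure Nash equilibrium.
Plant 1 against Low: payoffs 4, -4 → best response Medium.
Plant 1 against Medium: payoffs -4, -5 → best response Medium.
Plant 2 against Medium: payoffs 0, -4 → best response Low.
Plant 2 against High: payoffs 5, 2 → best response Low.
Mutual best responses: (Medium, Low).

Pure NE: (Medium, Low)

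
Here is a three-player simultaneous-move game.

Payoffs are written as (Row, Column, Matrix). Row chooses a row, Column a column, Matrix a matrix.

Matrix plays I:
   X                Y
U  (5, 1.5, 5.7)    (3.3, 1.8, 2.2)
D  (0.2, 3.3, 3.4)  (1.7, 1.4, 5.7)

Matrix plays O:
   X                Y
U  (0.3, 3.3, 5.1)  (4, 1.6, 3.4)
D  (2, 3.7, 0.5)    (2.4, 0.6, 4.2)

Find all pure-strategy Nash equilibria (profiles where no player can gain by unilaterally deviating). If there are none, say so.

For each player, find the best response to each opponent profile; mutual best responses are the pure NE.
Row against (X, I): payoffs 5, 0.2 → best response U.
Row against (X, O): payoffs 0.3, 2 → best response D.
Row against (Y, I): payoffs 3.3, 1.7 → best response U.
Row against (Y, O): payoffs 4, 2.4 → best response U.
Column against (U, I): payoffs 1.5, 1.8 → best response Y.
Column against (U, O): payoffs 3.3, 1.6 → best response X.
Column against (D, I): payoffs 3.3, 1.4 → best response X.
Column against (D, O): payoffs 3.7, 0.6 → best response X.
Matrix against (U, X): payoffs 5.7, 5.1 → best response I.
Matrix against (U, Y): payoffs 2.2, 3.4 → best response O.
Matrix against (D, X): payoffs 3.4, 0.5 → best response I.
Matrix against (D, Y): payoffs 5.7, 4.2 → best response I.
No profile is a mutual best response for all players.

none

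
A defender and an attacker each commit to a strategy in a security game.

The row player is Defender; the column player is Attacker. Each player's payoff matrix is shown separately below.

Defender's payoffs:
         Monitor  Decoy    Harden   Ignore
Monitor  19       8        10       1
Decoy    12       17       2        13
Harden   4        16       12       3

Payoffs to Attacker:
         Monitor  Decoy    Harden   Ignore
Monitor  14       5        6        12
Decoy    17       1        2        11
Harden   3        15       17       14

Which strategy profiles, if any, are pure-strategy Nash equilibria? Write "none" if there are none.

Pure-strategy Nash equilibria: (Monitor, Monitor); (Harden, Harden)

Defender against Monitor: payoffs 19, 12, 4 → best response Monitor.
Defender against Decoy: payoffs 8, 17, 16 → best response Decoy.
Defender against Harden: payoffs 10, 2, 12 → best response Harden.
Defender against Ignore: payoffs 1, 13, 3 → best response Decoy.
Attacker against Monitor: payoffs 14, 5, 6, 12 → best response Monitor.
Attacker against Decoy: payoffs 17, 1, 2, 11 → best response Monitor.
Attacker against Harden: payoffs 3, 15, 17, 14 → best response Harden.
Mutual best responses: (Monitor, Monitor); (Harden, Harden).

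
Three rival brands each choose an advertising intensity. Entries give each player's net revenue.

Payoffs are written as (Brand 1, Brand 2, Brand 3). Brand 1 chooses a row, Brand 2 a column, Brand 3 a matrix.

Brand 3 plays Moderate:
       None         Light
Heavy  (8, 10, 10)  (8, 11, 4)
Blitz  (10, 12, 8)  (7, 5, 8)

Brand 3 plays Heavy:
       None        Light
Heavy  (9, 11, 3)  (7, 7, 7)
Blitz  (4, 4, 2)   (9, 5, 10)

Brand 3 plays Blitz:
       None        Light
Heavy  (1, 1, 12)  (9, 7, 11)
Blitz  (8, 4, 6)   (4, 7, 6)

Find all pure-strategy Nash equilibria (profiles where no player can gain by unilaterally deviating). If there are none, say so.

Check each profile: it is a Nash equilibrium iff no player can strictly gain by switching unilaterally.
(Heavy, None, Moderate): Brand 1 can switch to Blitz (8 → 10). Not NE.
(Heavy, None, Heavy): Brand 3 can switch to Moderate (3 → 10). Not NE.
(Heavy, None, Blitz): Brand 1 can switch to Blitz (1 → 8). Not NE.
(Heavy, Light, Moderate): Brand 3 can switch to Heavy (4 → 7). Not NE.
(Heavy, Light, Heavy): Brand 1 can switch to Blitz (7 → 9). Not NE.
(Heavy, Light, Blitz): Brand 1 gets 9, best alternative 4; Brand 2 gets 7, best alternative 1; Brand 3 gets 11, best alternative 7. No profitable deviation — NE.
(Blitz, None, Moderate): Brand 1 gets 10, best alternative 8; Brand 2 gets 12, best alternative 5; Brand 3 gets 8, best alternative 6. No profitable deviation — NE.
(Blitz, None, Heavy): Brand 1 can switch to Heavy (4 → 9). Not NE.
(Blitz, None, Blitz): Brand 2 can switch to Light (4 → 7). Not NE.
(Blitz, Light, Moderate): Brand 1 can switch to Heavy (7 → 8). Not NE.
(Blitz, Light, Heavy): Brand 1 gets 9, best alternative 7; Brand 2 gets 5, best alternative 4; Brand 3 gets 10, best alternative 8. No profitable deviation — NE.
(Blitz, Light, Blitz): Brand 1 can switch to Heavy (4 → 9). Not NE.

(Heavy, Light, Blitz); (Blitz, None, Moderate); (Blitz, Light, Heavy)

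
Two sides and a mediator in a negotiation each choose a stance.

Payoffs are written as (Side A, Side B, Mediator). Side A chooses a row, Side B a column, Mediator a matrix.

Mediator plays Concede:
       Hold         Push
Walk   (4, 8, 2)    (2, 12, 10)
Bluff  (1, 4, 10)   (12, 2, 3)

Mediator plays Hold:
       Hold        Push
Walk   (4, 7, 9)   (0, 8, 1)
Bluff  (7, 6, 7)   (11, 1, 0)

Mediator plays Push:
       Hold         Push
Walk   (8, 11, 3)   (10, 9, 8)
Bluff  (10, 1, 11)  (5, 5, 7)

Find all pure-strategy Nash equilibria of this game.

(Walk, Hold, Concede): Side B can switch to Push (8 → 12). Not NE.
(Walk, Hold, Hold): Side A can switch to Bluff (4 → 7). Not NE.
(Walk, Hold, Push): Side A can switch to Bluff (8 → 10). Not NE.
(Walk, Push, Concede): Side A can switch to Bluff (2 → 12). Not NE.
(Walk, Push, Hold): Side A can switch to Bluff (0 → 11). Not NE.
(Walk, Push, Push): Side B can switch to Hold (9 → 11). Not NE.
(Bluff, Hold, Concede): Side A can switch to Walk (1 → 4). Not NE.
(Bluff, Hold, Hold): Mediator can switch to Concede (7 → 10). Not NE.
(The remaining 4 profiles each have a profitable deviation by the same check.)

There is no pure-strategy Nash equilibrium.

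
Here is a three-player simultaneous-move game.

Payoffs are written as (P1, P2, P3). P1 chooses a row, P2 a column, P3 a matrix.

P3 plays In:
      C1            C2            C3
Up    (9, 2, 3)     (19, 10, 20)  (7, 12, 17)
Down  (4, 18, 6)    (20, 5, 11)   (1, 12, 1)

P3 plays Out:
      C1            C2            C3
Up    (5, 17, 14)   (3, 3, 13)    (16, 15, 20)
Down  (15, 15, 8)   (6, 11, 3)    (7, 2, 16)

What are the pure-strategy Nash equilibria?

The unique pure-strategy Nash equilibrium is (Down, C1, Out).

P1 against (C1, In): payoffs 9, 4 → best response Up.
P1 against (C1, Out): payoffs 5, 15 → best response Down.
P1 against (C2, In): payoffs 19, 20 → best response Down.
P1 against (C2, Out): payoffs 3, 6 → best response Down.
P1 against (C3, In): payoffs 7, 1 → best response Up.
P1 against (C3, Out): payoffs 16, 7 → best response Up.
P2 against (Up, In): payoffs 2, 10, 12 → best response C3.
P2 against (Up, Out): payoffs 17, 3, 15 → best response C1.
P2 against (Down, In): payoffs 18, 5, 12 → best response C1.
P2 against (Down, Out): payoffs 15, 11, 2 → best response C1.
P3 against (Up, C1): payoffs 3, 14 → best response Out.
P3 against (Up, C2): payoffs 20, 13 → best response In.
P3 against (Up, C3): payoffs 17, 20 → best response Out.
P3 against (Down, C1): payoffs 6, 8 → best response Out.
P3 against (Down, C2): payoffs 11, 3 → best response In.
P3 against (Down, C3): payoffs 1, 16 → best response Out.
Mutual best responses: (Down, C1, Out).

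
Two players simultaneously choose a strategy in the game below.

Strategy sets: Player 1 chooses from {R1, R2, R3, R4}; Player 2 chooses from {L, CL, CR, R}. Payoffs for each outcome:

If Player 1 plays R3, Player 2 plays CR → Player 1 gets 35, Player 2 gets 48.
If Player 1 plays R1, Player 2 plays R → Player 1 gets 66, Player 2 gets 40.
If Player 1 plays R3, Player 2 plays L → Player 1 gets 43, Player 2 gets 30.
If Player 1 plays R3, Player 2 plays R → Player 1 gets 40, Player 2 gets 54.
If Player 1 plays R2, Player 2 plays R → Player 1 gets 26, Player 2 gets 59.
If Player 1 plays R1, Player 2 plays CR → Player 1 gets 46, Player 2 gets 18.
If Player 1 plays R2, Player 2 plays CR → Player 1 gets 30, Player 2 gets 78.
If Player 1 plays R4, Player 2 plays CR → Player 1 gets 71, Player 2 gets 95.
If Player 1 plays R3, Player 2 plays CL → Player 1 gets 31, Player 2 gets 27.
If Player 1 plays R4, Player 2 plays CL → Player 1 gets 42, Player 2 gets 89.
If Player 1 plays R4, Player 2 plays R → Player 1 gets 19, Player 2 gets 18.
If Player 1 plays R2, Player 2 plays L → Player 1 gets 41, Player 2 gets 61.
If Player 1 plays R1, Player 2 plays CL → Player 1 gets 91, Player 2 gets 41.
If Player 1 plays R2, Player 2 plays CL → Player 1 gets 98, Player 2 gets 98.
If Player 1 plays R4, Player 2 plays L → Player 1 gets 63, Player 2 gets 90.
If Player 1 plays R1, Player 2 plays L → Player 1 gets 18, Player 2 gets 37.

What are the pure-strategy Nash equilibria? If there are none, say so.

The pure Nash equilibria are (R2, CL), (R4, CR).

Player 1 against L: payoffs 18, 41, 43, 63 → best response R4.
Player 1 against CL: payoffs 91, 98, 31, 42 → best response R2.
Player 1 against CR: payoffs 46, 30, 35, 71 → best response R4.
Player 1 against R: payoffs 66, 26, 40, 19 → best response R1.
Player 2 against R1: payoffs 37, 41, 18, 40 → best response CL.
Player 2 against R2: payoffs 61, 98, 78, 59 → best response CL.
Player 2 against R3: payoffs 30, 27, 48, 54 → best response R.
Player 2 against R4: payoffs 90, 89, 95, 18 → best response CR.
Mutual best responses: (R2, CL); (R4, CR).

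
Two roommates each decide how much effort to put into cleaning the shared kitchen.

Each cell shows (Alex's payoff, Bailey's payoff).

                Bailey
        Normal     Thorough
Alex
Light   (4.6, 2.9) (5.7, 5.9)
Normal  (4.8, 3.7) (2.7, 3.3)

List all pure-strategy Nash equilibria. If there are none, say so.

The pure Nash equilibria are (Light, Thorough), (Normal, Normal).

Alex against Normal: payoffs 4.6, 4.8 → best response Normal.
Alex against Thorough: payoffs 5.7, 2.7 → best response Light.
Bailey against Light: payoffs 2.9, 5.9 → best response Thorough.
Bailey against Normal: payoffs 3.7, 3.3 → best response Normal.
Mutual best responses: (Light, Thorough); (Normal, Normal).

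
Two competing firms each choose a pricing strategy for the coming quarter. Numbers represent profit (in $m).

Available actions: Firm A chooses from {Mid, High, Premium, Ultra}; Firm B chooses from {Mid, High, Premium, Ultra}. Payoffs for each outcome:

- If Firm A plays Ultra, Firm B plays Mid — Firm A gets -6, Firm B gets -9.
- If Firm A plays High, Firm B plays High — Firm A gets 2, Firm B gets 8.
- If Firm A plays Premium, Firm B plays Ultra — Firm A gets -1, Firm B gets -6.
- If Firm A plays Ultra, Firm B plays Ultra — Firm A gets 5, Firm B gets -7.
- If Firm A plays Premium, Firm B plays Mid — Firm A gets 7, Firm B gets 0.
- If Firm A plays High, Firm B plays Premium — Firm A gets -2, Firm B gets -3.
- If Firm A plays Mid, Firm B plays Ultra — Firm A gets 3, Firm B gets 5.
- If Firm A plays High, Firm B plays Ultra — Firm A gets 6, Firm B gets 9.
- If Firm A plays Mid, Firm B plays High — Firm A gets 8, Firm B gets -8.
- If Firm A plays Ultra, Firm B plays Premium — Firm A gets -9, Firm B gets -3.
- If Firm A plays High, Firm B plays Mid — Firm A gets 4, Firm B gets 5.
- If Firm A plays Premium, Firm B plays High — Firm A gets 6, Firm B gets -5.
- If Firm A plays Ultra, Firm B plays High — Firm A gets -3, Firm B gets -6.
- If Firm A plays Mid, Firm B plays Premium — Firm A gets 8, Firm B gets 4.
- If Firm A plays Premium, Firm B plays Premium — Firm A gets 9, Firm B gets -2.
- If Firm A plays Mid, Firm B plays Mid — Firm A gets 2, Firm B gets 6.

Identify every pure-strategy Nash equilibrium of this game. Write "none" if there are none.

The pure Nash equilibria are (High, Ultra) and (Premium, Mid).

For each player, find the best response to each opponent profile; mutual best responses are the pure NE.
Firm A against Mid: payoffs 2, 4, 7, -6 → best response Premium.
Firm A against High: payoffs 8, 2, 6, -3 → best response Mid.
Firm A against Premium: payoffs 8, -2, 9, -9 → best response Premium.
Firm A against Ultra: payoffs 3, 6, -1, 5 → best response High.
Firm B against Mid: payoffs 6, -8, 4, 5 → best response Mid.
Firm B against High: payoffs 5, 8, -3, 9 → best response Ultra.
Firm B against Premium: payoffs 0, -5, -2, -6 → best response Mid.
Firm B against Ultra: payoffs -9, -6, -3, -7 → best response Premium.
Mutual best responses: (High, Ultra); (Premium, Mid).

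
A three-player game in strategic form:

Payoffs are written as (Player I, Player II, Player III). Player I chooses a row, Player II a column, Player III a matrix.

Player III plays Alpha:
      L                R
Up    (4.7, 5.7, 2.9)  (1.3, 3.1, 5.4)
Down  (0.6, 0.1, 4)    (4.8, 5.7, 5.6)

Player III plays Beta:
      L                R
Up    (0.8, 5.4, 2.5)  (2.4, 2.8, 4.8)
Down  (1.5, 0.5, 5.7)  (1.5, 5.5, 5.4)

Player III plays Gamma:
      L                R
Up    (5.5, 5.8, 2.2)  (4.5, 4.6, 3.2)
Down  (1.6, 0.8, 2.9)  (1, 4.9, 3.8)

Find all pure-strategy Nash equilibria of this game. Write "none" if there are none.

Check each profile: it is a Nash equilibrium iff no player can strictly gain by switching unilaterally.
(Up, L, Alpha): Player I gets 4.7, best alternative 0.6; Player II gets 5.7, best alternative 3.1; Player III gets 2.9, best alternative 2.5. No profitable deviation — NE.
(Up, L, Beta): Player I can switch to Down (0.8 → 1.5). Not NE.
(Up, L, Gamma): Player III can switch to Alpha (2.2 → 2.9). Not NE.
(Up, R, Alpha): Player I can switch to Down (1.3 → 4.8). Not NE.
(Up, R, Beta): Player II can switch to L (2.8 → 5.4). Not NE.
(Up, R, Gamma): Player II can switch to L (4.6 → 5.8). Not NE.
(Down, L, Alpha): Player I can switch to Up (0.6 → 4.7). Not NE.
(Down, L, Beta): Player II can switch to R (0.5 → 5.5). Not NE.
(Down, L, Gamma): Player I can switch to Up (1.6 → 5.5). Not NE.
(Down, R, Alpha): Player I gets 4.8, best alternative 1.3; Player II gets 5.7, best alternative 0.1; Player III gets 5.6, best alternative 5.4. No profitable deviation — NE.
(Down, R, Beta): Player I can switch to Up (1.5 → 2.4). Not NE.
(Down, R, Gamma): Player I can switch to Up (1 → 4.5). Not NE.

(Up, L, Alpha) and (Down, R, Alpha)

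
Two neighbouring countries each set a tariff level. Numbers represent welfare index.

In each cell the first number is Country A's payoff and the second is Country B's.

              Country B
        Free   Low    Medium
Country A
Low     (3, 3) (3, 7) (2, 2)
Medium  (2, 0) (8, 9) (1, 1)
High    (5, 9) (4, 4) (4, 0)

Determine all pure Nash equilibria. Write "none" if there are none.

(Medium, Low) and (High, Free)

For each strategy profile, look for a profitable unilateral deviation.
(Low, Free): Country A can switch to High (3 → 5). Not NE.
(Low, Low): Country A can switch to Medium (3 → 8). Not NE.
(Low, Medium): Country A can switch to High (2 → 4). Not NE.
(Medium, Free): Country A can switch to Low (2 → 3). Not NE.
(Medium, Low): Country A gets 8, best alternative 4; Country B gets 9, best alternative 1. No profitable deviation — NE.
(Medium, Medium): Country A can switch to Low (1 → 2). Not NE.
(High, Free): Country A gets 5, best alternative 3; Country B gets 9, best alternative 4. No profitable deviation — NE.
(High, Low): Country A can switch to Medium (4 → 8). Not NE.
(High, Medium): Country B can switch to Free (0 → 9). Not NE.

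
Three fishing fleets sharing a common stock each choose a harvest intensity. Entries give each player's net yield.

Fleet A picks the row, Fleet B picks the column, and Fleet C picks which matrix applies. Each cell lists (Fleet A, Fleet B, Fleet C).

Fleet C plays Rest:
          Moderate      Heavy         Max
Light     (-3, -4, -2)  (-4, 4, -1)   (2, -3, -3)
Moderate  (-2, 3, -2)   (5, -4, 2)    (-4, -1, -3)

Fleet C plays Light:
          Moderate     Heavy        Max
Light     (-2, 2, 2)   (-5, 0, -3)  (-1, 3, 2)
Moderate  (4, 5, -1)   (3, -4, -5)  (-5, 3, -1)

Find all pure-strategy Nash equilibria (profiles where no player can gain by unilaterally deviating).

(Light, Max, Light), (Moderate, Moderate, Light)

For each strategy profile, look for a profitable unilateral deviation.
(Light, Moderate, Rest): Fleet A can switch to Moderate (-3 → -2). Not NE.
(Light, Moderate, Light): Fleet A can switch to Moderate (-2 → 4). Not NE.
(Light, Heavy, Rest): Fleet A can switch to Moderate (-4 → 5). Not NE.
(Light, Heavy, Light): Fleet A can switch to Moderate (-5 → 3). Not NE.
(Light, Max, Rest): Fleet B can switch to Heavy (-3 → 4). Not NE.
(Light, Max, Light): Fleet A gets -1, best alternative -5; Fleet B gets 3, best alternative 2; Fleet C gets 2, best alternative -3. No profitable deviation — NE.
(Moderate, Moderate, Rest): Fleet C can switch to Light (-2 → -1). Not NE.
(Moderate, Moderate, Light): Fleet A gets 4, best alternative -2; Fleet B gets 5, best alternative 3; Fleet C gets -1, best alternative -2. No profitable deviation — NE.
(Moderate, Heavy, Rest): Fleet B can switch to Moderate (-4 → 3). Not NE.
(Moderate, Heavy, Light): Fleet B can switch to Moderate (-4 → 5). Not NE.
(The remaining 2 profiles each have a profitable deviation by the same check.)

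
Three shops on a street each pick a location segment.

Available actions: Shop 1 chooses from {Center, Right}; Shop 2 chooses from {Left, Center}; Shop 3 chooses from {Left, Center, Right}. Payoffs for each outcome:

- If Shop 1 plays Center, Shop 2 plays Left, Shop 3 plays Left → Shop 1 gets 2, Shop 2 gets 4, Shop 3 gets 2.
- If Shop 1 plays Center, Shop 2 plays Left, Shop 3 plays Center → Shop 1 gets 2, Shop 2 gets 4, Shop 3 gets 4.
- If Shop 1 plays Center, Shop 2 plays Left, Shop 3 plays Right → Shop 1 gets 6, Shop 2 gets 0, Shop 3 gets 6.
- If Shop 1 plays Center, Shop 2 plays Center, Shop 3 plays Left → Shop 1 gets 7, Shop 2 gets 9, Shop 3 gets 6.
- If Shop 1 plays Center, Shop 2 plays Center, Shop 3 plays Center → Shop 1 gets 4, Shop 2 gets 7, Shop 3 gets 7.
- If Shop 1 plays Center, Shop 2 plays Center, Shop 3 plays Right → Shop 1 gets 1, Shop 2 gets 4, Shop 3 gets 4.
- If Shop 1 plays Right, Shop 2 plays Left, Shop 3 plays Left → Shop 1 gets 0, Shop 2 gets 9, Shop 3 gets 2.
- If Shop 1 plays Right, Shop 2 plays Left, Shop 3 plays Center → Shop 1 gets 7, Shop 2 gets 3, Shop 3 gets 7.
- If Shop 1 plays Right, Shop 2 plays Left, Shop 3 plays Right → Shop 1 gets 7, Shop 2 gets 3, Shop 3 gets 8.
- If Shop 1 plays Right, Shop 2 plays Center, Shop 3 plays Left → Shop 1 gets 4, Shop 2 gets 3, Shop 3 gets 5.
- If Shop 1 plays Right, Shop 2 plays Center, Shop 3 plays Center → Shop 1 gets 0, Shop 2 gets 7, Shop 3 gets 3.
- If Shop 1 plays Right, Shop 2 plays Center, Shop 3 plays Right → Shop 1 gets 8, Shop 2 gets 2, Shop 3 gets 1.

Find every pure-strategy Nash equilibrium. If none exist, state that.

(Center, Left, Left): Shop 2 can switch to Center (4 → 9). Not NE.
(Center, Left, Center): Shop 1 can switch to Right (2 → 7). Not NE.
(Center, Left, Right): Shop 1 can switch to Right (6 → 7). Not NE.
(Center, Center, Left): Shop 3 can switch to Center (6 → 7). Not NE.
(Center, Center, Center): Shop 1 gets 4, best alternative 0; Shop 2 gets 7, best alternative 4; Shop 3 gets 7, best alternative 6. No profitable deviation — NE.
(Center, Center, Right): Shop 1 can switch to Right (1 → 8). Not NE.
(Right, Left, Left): Shop 1 can switch to Center (0 → 2). Not NE.
(Right, Left, Center): Shop 2 can switch to Center (3 → 7). Not NE.
(Right, Left, Right): Shop 1 gets 7, best alternative 6; Shop 2 gets 3, best alternative 2; Shop 3 gets 8, best alternative 7. No profitable deviation — NE.
(Right, Center, Left): Shop 1 can switch to Center (4 → 7). Not NE.
(The remaining 2 profiles each have a profitable deviation by the same check.)

The pure Nash equilibria are (Center, Center, Center), (Right, Left, Right).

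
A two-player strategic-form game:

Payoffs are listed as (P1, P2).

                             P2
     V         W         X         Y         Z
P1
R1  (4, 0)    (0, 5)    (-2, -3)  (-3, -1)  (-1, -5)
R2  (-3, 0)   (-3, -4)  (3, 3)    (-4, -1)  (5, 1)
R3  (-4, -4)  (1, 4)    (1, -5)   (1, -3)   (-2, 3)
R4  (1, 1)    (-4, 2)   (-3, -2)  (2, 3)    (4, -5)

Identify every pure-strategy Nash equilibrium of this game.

(R1, V): P2 can switch to W (0 → 5). Not NE.
(R1, W): P1 can switch to R3 (0 → 1). Not NE.
(R1, X): P1 can switch to R2 (-2 → 3). Not NE.
(R1, Y): P1 can switch to R3 (-3 → 1). Not NE.
(R1, Z): P1 can switch to R2 (-1 → 5). Not NE.
(R2, V): P1 can switch to R1 (-3 → 4). Not NE.
(R2, W): P1 can switch to R1 (-3 → 0). Not NE.
(R2, X): P1 gets 3, best alternative 1; P2 gets 3, best alternative 1. No profitable deviation — NE.
(R2, Y): P1 can switch to R1 (-4 → -3). Not NE.
(R3, W): P1 gets 1, best alternative 0; P2 gets 4, best alternative 3. No profitable deviation — NE.
(R4, Y): P1 gets 2, best alternative 1; P2 gets 3, best alternative 2. No profitable deviation — NE.
(The remaining 9 profiles each have a profitable deviation by the same check.)

Pure-strategy Nash equilibria: (R2, X) and (R3, W) and (R4, Y)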